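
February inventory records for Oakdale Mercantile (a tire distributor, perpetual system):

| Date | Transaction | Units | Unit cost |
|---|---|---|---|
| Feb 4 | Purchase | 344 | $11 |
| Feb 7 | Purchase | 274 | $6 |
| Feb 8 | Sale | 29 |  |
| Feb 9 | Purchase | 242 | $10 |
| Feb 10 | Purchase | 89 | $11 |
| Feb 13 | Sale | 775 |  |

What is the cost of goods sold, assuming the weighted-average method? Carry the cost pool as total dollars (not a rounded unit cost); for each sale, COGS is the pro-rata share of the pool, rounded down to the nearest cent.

After Feb 4: 344 on hand, pool $3,784.00 (≈ $11.0000 each)
After Feb 7: 618 on hand, pool $5,428.00 (≈ $8.7832 each)
Feb 8, sell 29: 29/618 × $5,428.00 → $254.71
After Feb 9: 831 on hand, pool $7,593.29 (≈ $9.1375 each)
After Feb 10: 920 on hand, pool $8,572.29 (≈ $9.3177 each)
Feb 13, sell 775: 775/920 × $8,572.29 → $7,221.22
Total COGS = $254.71 + $7,221.22 = $7,475.93
Ending inventory (cost pool remaining) = $1,351.07
Check: goods available $8,827.00 = COGS $7,475.93 + ending $1,351.07

COGS = $7,475.93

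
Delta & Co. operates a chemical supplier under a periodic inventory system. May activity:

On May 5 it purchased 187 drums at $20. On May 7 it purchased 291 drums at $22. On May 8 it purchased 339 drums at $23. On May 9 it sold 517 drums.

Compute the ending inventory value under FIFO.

Ending inventory = $6,900

May 9, 517 sold [FIFO — oldest first]: 187 @ $20 + 291 @ $22 + 39 @ $23 = $11,039
Ending inventory: 300 @ $23 = $6,900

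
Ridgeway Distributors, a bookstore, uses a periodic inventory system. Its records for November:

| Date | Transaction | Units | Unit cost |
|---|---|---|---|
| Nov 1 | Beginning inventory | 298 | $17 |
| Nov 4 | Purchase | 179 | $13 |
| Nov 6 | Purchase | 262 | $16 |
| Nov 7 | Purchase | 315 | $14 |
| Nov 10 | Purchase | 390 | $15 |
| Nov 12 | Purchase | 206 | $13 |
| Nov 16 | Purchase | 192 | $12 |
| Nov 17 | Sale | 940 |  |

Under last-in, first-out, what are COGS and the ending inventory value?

COGS = $12,960; ending inventory = $13,867

Nov 17, 940 sold [LIFO — newest first]: 192 @ $12 + 206 @ $13 + 390 @ $15 + 152 @ $14 = $12,960
Ending inventory: 298 @ $17 + 179 @ $13 + 262 @ $16 + 163 @ $14 = $13,867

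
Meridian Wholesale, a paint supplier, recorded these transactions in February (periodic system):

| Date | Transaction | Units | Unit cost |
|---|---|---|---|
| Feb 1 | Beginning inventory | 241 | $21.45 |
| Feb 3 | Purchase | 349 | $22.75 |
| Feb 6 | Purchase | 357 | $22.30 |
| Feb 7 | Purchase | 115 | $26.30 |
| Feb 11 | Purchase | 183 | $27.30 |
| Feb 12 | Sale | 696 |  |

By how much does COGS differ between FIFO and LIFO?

$1,441.25

FIFO COGS: 241 @ $21.45 + 349 @ $22.75 + 106 @ $22.30 = $15,473.00
LIFO COGS: 183 @ $27.30 + 115 @ $26.30 + 357 @ $22.30 + 41 @ $22.75 = $16,914.25
Difference = |$15,473.00 − $16,914.25| = $1,441.25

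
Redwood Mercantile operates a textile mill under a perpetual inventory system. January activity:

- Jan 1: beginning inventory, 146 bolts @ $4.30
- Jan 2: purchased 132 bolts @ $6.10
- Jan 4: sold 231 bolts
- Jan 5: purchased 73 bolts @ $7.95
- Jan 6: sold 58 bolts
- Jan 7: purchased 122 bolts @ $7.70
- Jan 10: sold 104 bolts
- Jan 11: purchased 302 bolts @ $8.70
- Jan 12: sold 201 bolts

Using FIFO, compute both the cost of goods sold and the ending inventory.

Jan 4, 231 sold [FIFO — oldest first]: 146 @ $4.30 + 85 @ $6.10 = $1,146.30
Jan 6, 58 sold [FIFO — oldest first]: 47 @ $6.10 + 11 @ $7.95 = $374.15
Jan 10, 104 sold [FIFO — oldest first]: 62 @ $7.95 + 42 @ $7.70 = $816.30
Jan 12, 201 sold [FIFO — oldest first]: 80 @ $7.70 + 121 @ $8.70 = $1,668.70
Total COGS = $1,146.30 + $374.15 + $816.30 + $1,668.70 = $4,005.45
Ending inventory: 181 @ $8.70 = $1,574.70

COGS = $4,005.45; ending inventory = $1,574.70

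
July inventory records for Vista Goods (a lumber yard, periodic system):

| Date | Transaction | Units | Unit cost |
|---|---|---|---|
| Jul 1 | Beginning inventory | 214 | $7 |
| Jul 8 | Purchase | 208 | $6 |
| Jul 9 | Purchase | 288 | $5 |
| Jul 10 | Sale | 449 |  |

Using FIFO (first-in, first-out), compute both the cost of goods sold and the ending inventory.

COGS = $2,881; ending inventory = $1,305

Jul 10, 449 sold [FIFO — oldest first]: 214 @ $7 + 208 @ $6 + 27 @ $5 = $2,881
Ending inventory: 261 @ $5 = $1,305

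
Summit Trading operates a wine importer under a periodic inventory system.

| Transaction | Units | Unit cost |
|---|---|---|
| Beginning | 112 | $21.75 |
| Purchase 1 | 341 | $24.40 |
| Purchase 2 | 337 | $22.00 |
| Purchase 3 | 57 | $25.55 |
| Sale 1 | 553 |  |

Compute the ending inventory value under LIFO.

Sale 1 (553) [LIFO — newest first]: 57 @ $25.55 + 337 @ $22.00 + 159 @ $24.40 = $12,749.95
Ending inventory: 112 @ $21.75 + 182 @ $24.40 = $6,876.80

Ending inventory = $6,876.80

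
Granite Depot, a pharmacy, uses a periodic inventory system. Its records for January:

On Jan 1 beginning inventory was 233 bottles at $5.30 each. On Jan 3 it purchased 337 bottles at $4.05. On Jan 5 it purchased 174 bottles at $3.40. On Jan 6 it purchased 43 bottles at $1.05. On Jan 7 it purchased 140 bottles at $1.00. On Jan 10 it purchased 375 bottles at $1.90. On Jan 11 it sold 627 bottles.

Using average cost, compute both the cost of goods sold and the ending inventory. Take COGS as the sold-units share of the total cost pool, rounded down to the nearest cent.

Jan 11, sell 627: 627/1302 × $4,089.00 → $1,969.12
Ending inventory (cost pool remaining) = $2,119.88
Check: goods available $4,089.00 = COGS $1,969.12 + ending $2,119.88

COGS = $1,969.12; ending inventory = $2,119.88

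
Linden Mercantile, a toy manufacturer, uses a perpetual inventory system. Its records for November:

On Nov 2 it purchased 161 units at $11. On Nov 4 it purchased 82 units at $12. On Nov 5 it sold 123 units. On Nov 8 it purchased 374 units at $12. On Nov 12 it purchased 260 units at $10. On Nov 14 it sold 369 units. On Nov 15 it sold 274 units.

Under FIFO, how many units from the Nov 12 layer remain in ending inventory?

111

Nov 5, 123 sold [FIFO — oldest first]: 123 @ $11 = $1,353
Nov 14, 369 sold [FIFO — oldest first]: 38 @ $11 + 82 @ $12 + 249 @ $12 = $4,390
Nov 15, 274 sold [FIFO — oldest first]: 125 @ $12 + 149 @ $10 = $2,990
Total COGS = $1,353 + $4,390 + $2,990 = $8,733
Ending inventory: 111 @ $10 = $1,110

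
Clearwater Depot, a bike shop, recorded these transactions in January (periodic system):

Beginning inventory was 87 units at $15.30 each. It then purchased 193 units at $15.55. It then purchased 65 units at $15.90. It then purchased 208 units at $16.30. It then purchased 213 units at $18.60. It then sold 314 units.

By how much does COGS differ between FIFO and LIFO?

$735.25

FIFO COGS: 87 @ $15.30 + 193 @ $15.55 + 34 @ $15.90 = $4,872.85
LIFO COGS: 213 @ $18.60 + 101 @ $16.30 = $5,608.10
Difference = |$4,872.85 − $5,608.10| = $735.25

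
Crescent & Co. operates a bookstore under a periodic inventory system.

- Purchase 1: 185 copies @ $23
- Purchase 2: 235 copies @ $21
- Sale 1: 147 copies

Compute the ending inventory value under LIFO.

Sale 1 (147) [LIFO — newest first]: 147 @ $21 = $3,087
Ending inventory: 185 @ $23 + 88 @ $21 = $6,103

Ending inventory = $6,103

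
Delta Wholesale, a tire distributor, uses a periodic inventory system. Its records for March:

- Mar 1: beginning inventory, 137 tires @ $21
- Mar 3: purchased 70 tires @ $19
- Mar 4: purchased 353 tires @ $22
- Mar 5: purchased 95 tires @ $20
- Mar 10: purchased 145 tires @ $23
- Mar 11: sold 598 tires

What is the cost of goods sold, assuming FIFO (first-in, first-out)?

COGS = $12,733

Mar 11, 598 sold [FIFO — oldest first]: 137 @ $21 + 70 @ $19 + 353 @ $22 + 38 @ $20 = $12,733
Ending inventory: 57 @ $20 + 145 @ $23 = $4,475
Check: goods available $17,208 = COGS $12,733 + ending $4,475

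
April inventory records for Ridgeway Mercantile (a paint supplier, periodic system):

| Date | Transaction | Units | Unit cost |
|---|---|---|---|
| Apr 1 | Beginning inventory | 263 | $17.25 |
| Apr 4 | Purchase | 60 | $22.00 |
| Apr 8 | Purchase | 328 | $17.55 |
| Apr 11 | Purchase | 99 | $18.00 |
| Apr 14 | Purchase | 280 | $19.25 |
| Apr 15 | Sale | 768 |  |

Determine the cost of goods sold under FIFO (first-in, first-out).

COGS = $13,741.65

Apr 15, 768 sold [FIFO — oldest first]: 263 @ $17.25 + 60 @ $22.00 + 328 @ $17.55 + 99 @ $18.00 + 18 @ $19.25 = $13,741.65
Ending inventory: 262 @ $19.25 = $5,043.50
Check: goods available $18,785.15 = COGS $13,741.65 + ending $5,043.50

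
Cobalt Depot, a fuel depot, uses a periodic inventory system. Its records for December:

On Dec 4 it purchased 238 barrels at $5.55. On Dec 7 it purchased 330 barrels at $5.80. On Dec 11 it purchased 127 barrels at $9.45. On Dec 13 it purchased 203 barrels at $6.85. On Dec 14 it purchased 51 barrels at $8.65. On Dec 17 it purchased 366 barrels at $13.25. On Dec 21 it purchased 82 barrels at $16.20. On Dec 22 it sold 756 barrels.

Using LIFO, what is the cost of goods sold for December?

Dec 22, 756 sold [LIFO — newest first]: 82 @ $16.20 + 366 @ $13.25 + 51 @ $8.65 + 203 @ $6.85 + 54 @ $9.45 = $8,519.90
Ending inventory: 238 @ $5.55 + 330 @ $5.80 + 73 @ $9.45 = $3,924.75

COGS = $8,519.90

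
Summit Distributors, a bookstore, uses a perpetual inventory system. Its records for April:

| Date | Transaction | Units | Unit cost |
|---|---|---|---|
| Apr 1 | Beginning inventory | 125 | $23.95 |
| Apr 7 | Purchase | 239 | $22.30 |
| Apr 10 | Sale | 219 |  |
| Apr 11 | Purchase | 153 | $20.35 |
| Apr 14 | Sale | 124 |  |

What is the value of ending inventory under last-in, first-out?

Apr 10, 219 sold [LIFO — newest first]: 219 @ $22.30 = $4,883.70
Apr 14, 124 sold [LIFO — newest first]: 124 @ $20.35 = $2,523.40
Total COGS = $4,883.70 + $2,523.40 = $7,407.10
Ending inventory: 125 @ $23.95 + 20 @ $22.30 + 29 @ $20.35 = $4,029.90
Check: goods available $11,437.00 = COGS $7,407.10 + ending $4,029.90

Ending inventory = $4,029.90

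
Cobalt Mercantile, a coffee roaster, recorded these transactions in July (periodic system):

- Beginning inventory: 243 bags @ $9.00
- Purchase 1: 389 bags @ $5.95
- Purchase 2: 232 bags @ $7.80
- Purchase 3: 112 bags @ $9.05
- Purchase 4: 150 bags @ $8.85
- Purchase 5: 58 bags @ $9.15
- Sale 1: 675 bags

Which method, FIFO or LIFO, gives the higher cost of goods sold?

LIFO

FIFO COGS: 243 @ $9.00 + 389 @ $5.95 + 43 @ $7.80 = $4,836.95
LIFO COGS: 58 @ $9.15 + 150 @ $8.85 + 112 @ $9.05 + 232 @ $7.80 + 123 @ $5.95 = $5,413.25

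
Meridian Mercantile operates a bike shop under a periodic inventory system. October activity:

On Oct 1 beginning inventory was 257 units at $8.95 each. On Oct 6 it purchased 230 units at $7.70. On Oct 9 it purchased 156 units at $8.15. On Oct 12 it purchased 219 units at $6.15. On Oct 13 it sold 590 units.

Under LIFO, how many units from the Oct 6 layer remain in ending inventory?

15

Oct 13, 590 sold [LIFO — newest first]: 219 @ $6.15 + 156 @ $8.15 + 215 @ $7.70 = $4,273.75
Ending inventory: 257 @ $8.95 + 15 @ $7.70 = $2,415.65
Check: goods available $6,689.40 = COGS $4,273.75 + ending $2,415.65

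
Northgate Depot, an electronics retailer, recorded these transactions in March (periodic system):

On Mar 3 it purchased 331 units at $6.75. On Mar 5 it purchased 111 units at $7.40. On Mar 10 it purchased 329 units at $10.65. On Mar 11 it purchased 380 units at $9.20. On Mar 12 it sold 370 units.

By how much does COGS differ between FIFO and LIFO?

$881.15

FIFO COGS: 331 @ $6.75 + 39 @ $7.40 = $2,522.85
LIFO COGS: 370 @ $9.20 = $3,404.00
Difference = |$2,522.85 − $3,404.00| = $881.15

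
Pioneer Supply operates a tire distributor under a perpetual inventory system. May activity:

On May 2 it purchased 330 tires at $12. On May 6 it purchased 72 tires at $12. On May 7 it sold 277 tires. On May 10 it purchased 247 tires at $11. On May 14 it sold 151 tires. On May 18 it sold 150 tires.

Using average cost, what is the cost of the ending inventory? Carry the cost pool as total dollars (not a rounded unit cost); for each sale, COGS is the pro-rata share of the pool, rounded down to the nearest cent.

After May 2: 330 on hand, pool $3,960.00 (≈ $12.0000 each)
After May 6: 402 on hand, pool $4,824.00 (≈ $12.0000 each)
May 7, sell 277: 277/402 × $4,824.00 → $3,324.00
After May 10: 372 on hand, pool $4,217.00 (≈ $11.3360 each)
May 14, sell 151: 151/372 × $4,217.00 → $1,711.73
May 18, sell 150: 150/221 × $2,505.27 → $1,700.40
Total COGS = $3,324.00 + $1,711.73 + $1,700.40 = $6,736.13
Ending inventory (cost pool remaining) = $804.87

Ending inventory = $804.87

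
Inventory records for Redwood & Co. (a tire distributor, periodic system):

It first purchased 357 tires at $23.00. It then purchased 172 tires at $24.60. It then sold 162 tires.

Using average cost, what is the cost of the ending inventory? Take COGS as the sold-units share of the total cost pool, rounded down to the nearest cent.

Sale 1, sell 162: 162/529 × $12,442.20 → $3,810.27
Ending inventory (cost pool remaining) = $8,631.93

Ending inventory = $8,631.93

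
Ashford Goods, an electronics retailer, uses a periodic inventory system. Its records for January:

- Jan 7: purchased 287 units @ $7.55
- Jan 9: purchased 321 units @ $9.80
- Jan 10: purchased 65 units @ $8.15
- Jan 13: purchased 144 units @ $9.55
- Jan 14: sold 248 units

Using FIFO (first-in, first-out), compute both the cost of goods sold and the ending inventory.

Jan 14, 248 sold [FIFO — oldest first]: 248 @ $7.55 = $1,872.40
Ending inventory: 39 @ $7.55 + 321 @ $9.80 + 65 @ $8.15 + 144 @ $9.55 = $5,345.20

COGS = $1,872.40; ending inventory = $5,345.20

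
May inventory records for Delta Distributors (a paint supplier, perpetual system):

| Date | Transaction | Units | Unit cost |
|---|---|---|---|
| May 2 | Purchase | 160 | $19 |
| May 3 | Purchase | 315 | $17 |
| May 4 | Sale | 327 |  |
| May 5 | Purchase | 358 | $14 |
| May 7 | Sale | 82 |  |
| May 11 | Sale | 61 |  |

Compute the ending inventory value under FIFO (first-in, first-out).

Ending inventory = $5,097

May 4, 327 sold [FIFO — oldest first]: 160 @ $19 + 167 @ $17 = $5,879
May 7, 82 sold [FIFO — oldest first]: 82 @ $17 = $1,394
May 11, 61 sold [FIFO — oldest first]: 61 @ $17 = $1,037
Total COGS = $5,879 + $1,394 + $1,037 = $8,310
Ending inventory: 5 @ $17 + 358 @ $14 = $5,097
Check: goods available $13,407 = COGS $8,310 + ending $5,097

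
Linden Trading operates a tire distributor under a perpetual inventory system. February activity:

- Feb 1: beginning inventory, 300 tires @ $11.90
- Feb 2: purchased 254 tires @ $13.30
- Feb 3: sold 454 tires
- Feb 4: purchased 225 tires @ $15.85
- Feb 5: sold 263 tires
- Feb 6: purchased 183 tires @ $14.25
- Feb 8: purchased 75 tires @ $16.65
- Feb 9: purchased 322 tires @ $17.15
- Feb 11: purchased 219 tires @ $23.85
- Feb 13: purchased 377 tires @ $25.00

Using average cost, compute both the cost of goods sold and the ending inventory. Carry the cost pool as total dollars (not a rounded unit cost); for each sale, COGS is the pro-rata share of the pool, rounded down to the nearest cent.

After Feb 1: 300 on hand, pool $3,570.00 (≈ $11.9000 each)
After Feb 2: 554 on hand, pool $6,948.20 (≈ $12.5419 each)
Feb 3, sell 454: 454/554 × $6,948.20 → $5,694.01
After Feb 4: 325 on hand, pool $4,820.44 (≈ $14.8321 each)
Feb 5, sell 263: 263/325 × $4,820.44 → $3,900.84
After Feb 6: 245 on hand, pool $3,527.35 (≈ $14.3973 each)
After Feb 8: 320 on hand, pool $4,776.10 (≈ $14.9253 each)
After Feb 9: 642 on hand, pool $10,298.40 (≈ $16.0411 each)
After Feb 11: 861 on hand, pool $15,521.55 (≈ $18.0274 each)
After Feb 13: 1238 on hand, pool $24,946.55 (≈ $20.1507 each)
Total COGS = $5,694.01 + $3,900.84 = $9,594.85
Ending inventory (cost pool remaining) = $24,946.55
Check: goods available $34,541.40 = COGS $9,594.85 + ending $24,946.55

COGS = $9,594.85; ending inventory = $24,946.55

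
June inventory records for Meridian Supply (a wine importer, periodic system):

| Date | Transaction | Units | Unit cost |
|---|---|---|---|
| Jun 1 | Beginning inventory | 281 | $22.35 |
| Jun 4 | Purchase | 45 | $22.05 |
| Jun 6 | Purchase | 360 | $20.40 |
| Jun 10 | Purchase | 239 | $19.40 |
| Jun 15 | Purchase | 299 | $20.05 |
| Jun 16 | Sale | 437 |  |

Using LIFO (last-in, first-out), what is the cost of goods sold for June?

COGS = $8,672.15

Jun 16, 437 sold [LIFO — newest first]: 299 @ $20.05 + 138 @ $19.40 = $8,672.15
Ending inventory: 281 @ $22.35 + 45 @ $22.05 + 360 @ $20.40 + 101 @ $19.40 = $16,576.00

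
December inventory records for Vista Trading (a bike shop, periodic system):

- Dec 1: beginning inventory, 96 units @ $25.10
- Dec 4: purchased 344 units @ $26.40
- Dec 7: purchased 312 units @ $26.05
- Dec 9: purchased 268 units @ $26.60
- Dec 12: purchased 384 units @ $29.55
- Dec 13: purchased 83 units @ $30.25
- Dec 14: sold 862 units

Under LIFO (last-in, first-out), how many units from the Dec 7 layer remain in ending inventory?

185

Dec 14, 862 sold [LIFO — newest first]: 83 @ $30.25 + 384 @ $29.55 + 268 @ $26.60 + 127 @ $26.05 = $24,295.10
Ending inventory: 96 @ $25.10 + 344 @ $26.40 + 185 @ $26.05 = $16,310.45
Check: goods available $40,605.55 = COGS $24,295.10 + ending $16,310.45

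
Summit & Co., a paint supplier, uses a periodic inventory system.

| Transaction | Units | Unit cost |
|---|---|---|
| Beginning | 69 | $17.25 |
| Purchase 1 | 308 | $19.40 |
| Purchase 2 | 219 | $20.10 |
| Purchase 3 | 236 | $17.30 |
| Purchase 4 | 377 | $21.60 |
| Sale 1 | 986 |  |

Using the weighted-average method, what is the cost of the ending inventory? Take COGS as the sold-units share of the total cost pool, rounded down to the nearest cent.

Sale 1, sell 986: 986/1209 × $23,793.35 → $19,404.66
Ending inventory (cost pool remaining) = $4,388.69
Check: goods available $23,793.35 = COGS $19,404.66 + ending $4,388.69

Ending inventory = $4,388.69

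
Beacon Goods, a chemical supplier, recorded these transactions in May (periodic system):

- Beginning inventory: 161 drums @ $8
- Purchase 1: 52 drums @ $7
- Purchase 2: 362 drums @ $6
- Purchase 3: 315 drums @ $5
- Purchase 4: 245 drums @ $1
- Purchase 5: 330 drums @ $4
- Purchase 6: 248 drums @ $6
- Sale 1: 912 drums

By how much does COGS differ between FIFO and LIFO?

$1,923

FIFO COGS: 161 @ $8 + 52 @ $7 + 362 @ $6 + 315 @ $5 + 22 @ $1 = $5,421
LIFO COGS: 248 @ $6 + 330 @ $4 + 245 @ $1 + 89 @ $5 = $3,498
Difference = |$5,421 − $3,498| = $1,923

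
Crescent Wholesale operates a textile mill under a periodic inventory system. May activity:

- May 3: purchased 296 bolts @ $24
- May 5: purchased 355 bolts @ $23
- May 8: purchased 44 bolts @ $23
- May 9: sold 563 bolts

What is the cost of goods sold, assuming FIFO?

May 9, 563 sold [FIFO — oldest first]: 296 @ $24 + 267 @ $23 = $13,245
Ending inventory: 88 @ $23 + 44 @ $23 = $3,036

COGS = $13,245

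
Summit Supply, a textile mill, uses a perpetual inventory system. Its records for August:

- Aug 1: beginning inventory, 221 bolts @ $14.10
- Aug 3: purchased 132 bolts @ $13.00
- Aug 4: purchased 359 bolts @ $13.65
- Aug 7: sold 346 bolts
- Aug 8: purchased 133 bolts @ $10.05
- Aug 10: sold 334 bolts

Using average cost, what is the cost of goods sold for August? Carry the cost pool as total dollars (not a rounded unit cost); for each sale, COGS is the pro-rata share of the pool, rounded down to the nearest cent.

COGS = $8,972.84

After Aug 1: 221 on hand, pool $3,116.10 (≈ $14.1000 each)
After Aug 3: 353 on hand, pool $4,832.10 (≈ $13.6887 each)
After Aug 4: 712 on hand, pool $9,732.45 (≈ $13.6692 each)
Aug 7, sell 346: 346/712 × $9,732.45 → $4,729.53
After Aug 8: 499 on hand, pool $6,339.57 (≈ $12.7045 each)
Aug 10, sell 334: 334/499 × $6,339.57 → $4,243.31
Total COGS = $4,729.53 + $4,243.31 = $8,972.84
Ending inventory (cost pool remaining) = $2,096.26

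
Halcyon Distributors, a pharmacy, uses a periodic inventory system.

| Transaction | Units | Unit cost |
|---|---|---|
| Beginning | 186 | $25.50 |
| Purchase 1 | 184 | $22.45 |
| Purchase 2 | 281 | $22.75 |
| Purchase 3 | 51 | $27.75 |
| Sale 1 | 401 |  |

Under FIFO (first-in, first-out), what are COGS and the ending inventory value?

COGS = $9,579.05; ending inventory = $7,102.75

Sale 1 (401) [FIFO — oldest first]: 186 @ $25.50 + 184 @ $22.45 + 31 @ $22.75 = $9,579.05
Ending inventory: 250 @ $22.75 + 51 @ $27.75 = $7,102.75
Check: goods available $16,681.80 = COGS $9,579.05 + ending $7,102.75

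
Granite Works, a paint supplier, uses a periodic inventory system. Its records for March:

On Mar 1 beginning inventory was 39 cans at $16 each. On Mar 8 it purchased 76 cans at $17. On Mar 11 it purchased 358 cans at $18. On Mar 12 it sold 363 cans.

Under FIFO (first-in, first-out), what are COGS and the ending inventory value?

Mar 12, 363 sold [FIFO — oldest first]: 39 @ $16 + 76 @ $17 + 248 @ $18 = $6,380
Ending inventory: 110 @ $18 = $1,980
Check: goods available $8,360 = COGS $6,380 + ending $1,980

COGS = $6,380; ending inventory = $1,980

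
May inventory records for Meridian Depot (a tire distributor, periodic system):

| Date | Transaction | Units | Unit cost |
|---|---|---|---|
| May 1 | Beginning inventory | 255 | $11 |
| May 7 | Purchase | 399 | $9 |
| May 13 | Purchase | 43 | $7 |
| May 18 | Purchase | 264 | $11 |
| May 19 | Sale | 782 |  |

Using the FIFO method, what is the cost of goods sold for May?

COGS = $7,632

May 19, 782 sold [FIFO — oldest first]: 255 @ $11 + 399 @ $9 + 43 @ $7 + 85 @ $11 = $7,632
Ending inventory: 179 @ $11 = $1,969
Check: goods available $9,601 = COGS $7,632 + ending $1,969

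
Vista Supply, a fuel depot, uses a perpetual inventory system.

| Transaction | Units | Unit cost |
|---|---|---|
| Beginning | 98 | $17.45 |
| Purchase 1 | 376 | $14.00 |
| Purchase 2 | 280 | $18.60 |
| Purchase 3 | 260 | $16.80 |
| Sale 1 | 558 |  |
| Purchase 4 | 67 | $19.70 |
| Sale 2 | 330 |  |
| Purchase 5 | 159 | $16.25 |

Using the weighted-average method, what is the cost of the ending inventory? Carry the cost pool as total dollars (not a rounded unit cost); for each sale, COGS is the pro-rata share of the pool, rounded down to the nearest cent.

After Beginning: 98 on hand, pool $1,710.10 (≈ $17.4500 each)
After Purchase 1: 474 on hand, pool $6,974.10 (≈ $14.7133 each)
After Purchase 2: 754 on hand, pool $12,182.10 (≈ $16.1566 each)
After Purchase 3: 1014 on hand, pool $16,550.10 (≈ $16.3216 each)
Sale 1, sell 558: 558/1014 × $16,550.10 → $9,107.45
After Purchase 4: 523 on hand, pool $8,762.55 (≈ $16.7544 each)
Sale 2, sell 330: 330/523 × $8,762.55 → $5,528.95
After Purchase 5: 352 on hand, pool $5,817.35 (≈ $16.5266 each)
Total COGS = $9,107.45 + $5,528.95 = $14,636.40
Ending inventory (cost pool remaining) = $5,817.35

Ending inventory = $5,817.35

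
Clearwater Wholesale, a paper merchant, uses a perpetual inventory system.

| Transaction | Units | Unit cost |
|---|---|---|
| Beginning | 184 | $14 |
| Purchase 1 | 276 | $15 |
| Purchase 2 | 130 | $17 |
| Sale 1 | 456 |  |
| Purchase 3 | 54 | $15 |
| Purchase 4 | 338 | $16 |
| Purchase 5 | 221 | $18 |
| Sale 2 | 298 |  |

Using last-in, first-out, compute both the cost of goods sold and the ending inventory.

Sale 1 (456) [LIFO — newest first]: 130 @ $17 + 276 @ $15 + 50 @ $14 = $7,050
Sale 2 (298) [LIFO — newest first]: 221 @ $18 + 77 @ $16 = $5,210
Total COGS = $7,050 + $5,210 = $12,260
Ending inventory: 134 @ $14 + 54 @ $15 + 261 @ $16 = $6,862

COGS = $12,260; ending inventory = $6,862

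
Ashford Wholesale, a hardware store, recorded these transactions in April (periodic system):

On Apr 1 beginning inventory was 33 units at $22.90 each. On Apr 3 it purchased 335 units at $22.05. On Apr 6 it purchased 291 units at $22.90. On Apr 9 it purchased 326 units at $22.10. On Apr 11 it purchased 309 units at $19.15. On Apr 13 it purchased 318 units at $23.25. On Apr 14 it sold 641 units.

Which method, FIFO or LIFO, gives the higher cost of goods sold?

FIFO COGS: 33 @ $22.90 + 335 @ $22.05 + 273 @ $22.90 = $14,394.15
LIFO COGS: 318 @ $23.25 + 309 @ $19.15 + 14 @ $22.10 = $13,620.25

FIFO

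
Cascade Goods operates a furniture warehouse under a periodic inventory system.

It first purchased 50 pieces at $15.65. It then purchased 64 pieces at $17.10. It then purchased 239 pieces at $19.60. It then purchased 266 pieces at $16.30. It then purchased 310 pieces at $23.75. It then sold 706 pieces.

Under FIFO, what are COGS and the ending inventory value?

COGS = $12,963.35; ending inventory = $5,296.25

Sale 1 (706) [FIFO — oldest first]: 50 @ $15.65 + 64 @ $17.10 + 239 @ $19.60 + 266 @ $16.30 + 87 @ $23.75 = $12,963.35
Ending inventory: 223 @ $23.75 = $5,296.25
Check: goods available $18,259.60 = COGS $12,963.35 + ending $5,296.25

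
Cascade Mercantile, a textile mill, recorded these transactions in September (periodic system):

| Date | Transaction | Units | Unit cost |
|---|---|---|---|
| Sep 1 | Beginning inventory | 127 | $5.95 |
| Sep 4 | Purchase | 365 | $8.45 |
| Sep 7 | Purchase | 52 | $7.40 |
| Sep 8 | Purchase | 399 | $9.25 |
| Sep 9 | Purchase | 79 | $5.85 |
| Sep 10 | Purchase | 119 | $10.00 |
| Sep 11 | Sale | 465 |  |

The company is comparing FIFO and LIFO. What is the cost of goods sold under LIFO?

FIFO COGS: 127 @ $5.95 + 338 @ $8.45 = $3,611.75
LIFO COGS: 119 @ $10.00 + 79 @ $5.85 + 267 @ $9.25 = $4,121.90

COGS = $4,121.90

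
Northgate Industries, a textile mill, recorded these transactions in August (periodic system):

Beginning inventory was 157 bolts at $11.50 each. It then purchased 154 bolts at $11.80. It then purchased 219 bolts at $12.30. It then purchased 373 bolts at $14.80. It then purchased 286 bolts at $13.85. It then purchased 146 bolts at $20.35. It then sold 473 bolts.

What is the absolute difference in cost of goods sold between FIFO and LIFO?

$1,923.70

FIFO COGS: 157 @ $11.50 + 154 @ $11.80 + 162 @ $12.30 = $5,615.30
LIFO COGS: 146 @ $20.35 + 286 @ $13.85 + 41 @ $14.80 = $7,539.00
Difference = |$5,615.30 − $7,539.00| = $1,923.70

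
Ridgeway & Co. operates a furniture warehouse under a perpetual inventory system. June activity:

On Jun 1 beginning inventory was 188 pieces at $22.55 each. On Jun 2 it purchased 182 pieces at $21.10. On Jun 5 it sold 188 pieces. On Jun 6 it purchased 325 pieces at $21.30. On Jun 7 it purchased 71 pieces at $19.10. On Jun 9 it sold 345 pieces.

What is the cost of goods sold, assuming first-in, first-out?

COGS = $11,551.50

Jun 5, 188 sold [FIFO — oldest first]: 188 @ $22.55 = $4,239.40
Jun 9, 345 sold [FIFO — oldest first]: 182 @ $21.10 + 163 @ $21.30 = $7,312.10
Total COGS = $4,239.40 + $7,312.10 = $11,551.50
Ending inventory: 162 @ $21.30 + 71 @ $19.10 = $4,806.70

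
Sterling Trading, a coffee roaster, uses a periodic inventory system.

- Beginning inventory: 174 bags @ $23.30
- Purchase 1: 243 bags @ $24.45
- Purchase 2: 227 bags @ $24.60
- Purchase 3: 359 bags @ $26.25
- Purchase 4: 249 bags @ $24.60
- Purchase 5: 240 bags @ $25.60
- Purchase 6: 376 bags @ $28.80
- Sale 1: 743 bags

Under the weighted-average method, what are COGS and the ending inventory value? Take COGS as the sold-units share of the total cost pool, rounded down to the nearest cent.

Sale 1, sell 743: 743/1868 × $48,101.70 → $19,132.52
Ending inventory (cost pool remaining) = $28,969.18

COGS = $19,132.52; ending inventory = $28,969.18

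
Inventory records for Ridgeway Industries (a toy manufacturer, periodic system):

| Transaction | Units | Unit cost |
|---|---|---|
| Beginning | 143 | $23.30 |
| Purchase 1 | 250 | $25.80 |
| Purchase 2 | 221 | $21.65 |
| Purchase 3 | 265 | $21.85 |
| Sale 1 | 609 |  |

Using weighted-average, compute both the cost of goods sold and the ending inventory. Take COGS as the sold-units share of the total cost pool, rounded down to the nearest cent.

COGS = $14,103.85; ending inventory = $6,252.95

Sale 1, sell 609: 609/879 × $20,356.80 → $14,103.85
Ending inventory (cost pool remaining) = $6,252.95
Check: goods available $20,356.80 = COGS $14,103.85 + ending $6,252.95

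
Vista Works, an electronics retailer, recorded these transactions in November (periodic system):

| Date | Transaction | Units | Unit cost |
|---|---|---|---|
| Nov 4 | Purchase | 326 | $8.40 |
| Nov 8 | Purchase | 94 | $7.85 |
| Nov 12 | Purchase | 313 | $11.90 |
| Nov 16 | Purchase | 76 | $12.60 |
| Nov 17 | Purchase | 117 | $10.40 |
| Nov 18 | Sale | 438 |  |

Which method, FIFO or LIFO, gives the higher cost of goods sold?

LIFO

FIFO COGS: 326 @ $8.40 + 94 @ $7.85 + 18 @ $11.90 = $3,690.50
LIFO COGS: 117 @ $10.40 + 76 @ $12.60 + 245 @ $11.90 = $5,089.90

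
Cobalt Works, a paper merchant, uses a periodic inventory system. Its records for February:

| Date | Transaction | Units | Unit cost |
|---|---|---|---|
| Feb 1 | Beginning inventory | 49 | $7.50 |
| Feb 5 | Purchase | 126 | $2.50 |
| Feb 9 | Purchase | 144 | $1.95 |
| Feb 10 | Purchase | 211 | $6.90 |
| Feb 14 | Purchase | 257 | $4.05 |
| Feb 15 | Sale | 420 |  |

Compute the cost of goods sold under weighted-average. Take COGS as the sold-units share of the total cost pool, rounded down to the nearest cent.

COGS = $1,846.53

Feb 15, sell 420: 420/787 × $3,460.05 → $1,846.53
Ending inventory (cost pool remaining) = $1,613.52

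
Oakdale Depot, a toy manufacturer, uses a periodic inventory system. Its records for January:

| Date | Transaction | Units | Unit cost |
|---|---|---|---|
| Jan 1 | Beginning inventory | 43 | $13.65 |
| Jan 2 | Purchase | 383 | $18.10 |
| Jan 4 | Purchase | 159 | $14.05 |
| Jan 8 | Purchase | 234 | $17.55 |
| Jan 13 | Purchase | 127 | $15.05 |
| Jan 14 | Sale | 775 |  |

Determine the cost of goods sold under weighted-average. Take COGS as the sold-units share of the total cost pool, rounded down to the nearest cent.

COGS = $12,920.42

Jan 14, sell 775: 775/946 × $15,771.25 → $12,920.42
Ending inventory (cost pool remaining) = $2,850.83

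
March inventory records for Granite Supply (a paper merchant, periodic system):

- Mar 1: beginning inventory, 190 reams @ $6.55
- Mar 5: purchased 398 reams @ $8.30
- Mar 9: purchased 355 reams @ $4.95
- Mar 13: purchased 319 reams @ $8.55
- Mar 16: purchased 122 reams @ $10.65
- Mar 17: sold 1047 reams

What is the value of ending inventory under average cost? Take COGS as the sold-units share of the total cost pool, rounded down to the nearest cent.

Mar 17, sell 1047: 1047/1384 × $10,331.90 → $7,816.11
Ending inventory (cost pool remaining) = $2,515.79

Ending inventory = $2,515.79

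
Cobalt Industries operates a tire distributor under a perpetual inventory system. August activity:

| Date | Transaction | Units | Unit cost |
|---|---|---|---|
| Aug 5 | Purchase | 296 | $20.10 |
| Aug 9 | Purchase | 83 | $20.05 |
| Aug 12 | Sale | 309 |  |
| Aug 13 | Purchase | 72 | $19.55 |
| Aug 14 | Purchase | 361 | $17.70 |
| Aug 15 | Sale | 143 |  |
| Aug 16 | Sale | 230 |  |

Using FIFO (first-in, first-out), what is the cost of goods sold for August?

Aug 12, 309 sold [FIFO — oldest first]: 296 @ $20.10 + 13 @ $20.05 = $6,210.25
Aug 15, 143 sold [FIFO — oldest first]: 70 @ $20.05 + 72 @ $19.55 + 1 @ $17.70 = $2,828.80
Aug 16, 230 sold [FIFO — oldest first]: 230 @ $17.70 = $4,071.00
Total COGS = $6,210.25 + $2,828.80 + $4,071.00 = $13,110.05
Ending inventory: 130 @ $17.70 = $2,301.00
Check: goods available $15,411.05 = COGS $13,110.05 + ending $2,301.00

COGS = $13,110.05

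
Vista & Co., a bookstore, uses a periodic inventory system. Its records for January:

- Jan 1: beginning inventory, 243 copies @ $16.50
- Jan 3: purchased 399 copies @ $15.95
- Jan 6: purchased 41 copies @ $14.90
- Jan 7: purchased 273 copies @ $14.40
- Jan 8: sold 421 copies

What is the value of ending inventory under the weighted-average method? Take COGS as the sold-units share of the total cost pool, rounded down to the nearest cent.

Jan 8, sell 421: 421/956 × $14,915.65 → $6,568.50
Ending inventory (cost pool remaining) = $8,347.15
Check: goods available $14,915.65 = COGS $6,568.50 + ending $8,347.15

Ending inventory = $8,347.15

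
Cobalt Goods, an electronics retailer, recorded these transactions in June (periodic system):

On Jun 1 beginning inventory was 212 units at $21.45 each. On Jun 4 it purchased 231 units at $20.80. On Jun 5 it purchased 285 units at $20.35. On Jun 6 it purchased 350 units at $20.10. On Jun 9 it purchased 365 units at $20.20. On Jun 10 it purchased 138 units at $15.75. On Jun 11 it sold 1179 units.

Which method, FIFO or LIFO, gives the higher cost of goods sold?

FIFO

FIFO COGS: 212 @ $21.45 + 231 @ $20.80 + 285 @ $20.35 + 350 @ $20.10 + 101 @ $20.20 = $24,227.15
LIFO COGS: 138 @ $15.75 + 365 @ $20.20 + 350 @ $20.10 + 285 @ $20.35 + 41 @ $20.80 = $23,234.05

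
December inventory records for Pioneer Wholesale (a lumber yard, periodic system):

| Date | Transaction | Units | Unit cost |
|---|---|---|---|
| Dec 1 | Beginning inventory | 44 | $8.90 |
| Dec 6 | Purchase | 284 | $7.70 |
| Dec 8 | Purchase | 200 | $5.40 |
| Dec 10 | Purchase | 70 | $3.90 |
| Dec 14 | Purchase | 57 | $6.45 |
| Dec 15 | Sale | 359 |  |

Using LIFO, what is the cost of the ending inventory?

Dec 15, 359 sold [LIFO — newest first]: 57 @ $6.45 + 70 @ $3.90 + 200 @ $5.40 + 32 @ $7.70 = $1,967.05
Ending inventory: 44 @ $8.90 + 252 @ $7.70 = $2,332.00
Check: goods available $4,299.05 = COGS $1,967.05 + ending $2,332.00

Ending inventory = $2,332.00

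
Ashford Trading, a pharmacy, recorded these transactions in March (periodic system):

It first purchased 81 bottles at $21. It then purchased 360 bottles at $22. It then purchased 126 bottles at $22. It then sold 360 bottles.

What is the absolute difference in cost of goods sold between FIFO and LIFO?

$81

FIFO COGS: 81 @ $21 + 279 @ $22 = $7,839
LIFO COGS: 126 @ $22 + 234 @ $22 = $7,920
Difference = |$7,839 − $7,920| = $81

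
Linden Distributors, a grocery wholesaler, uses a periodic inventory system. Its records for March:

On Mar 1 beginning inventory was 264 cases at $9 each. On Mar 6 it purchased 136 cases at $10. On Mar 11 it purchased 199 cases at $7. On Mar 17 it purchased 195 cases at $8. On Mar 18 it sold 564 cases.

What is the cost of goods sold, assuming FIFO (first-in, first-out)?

COGS = $4,884

Mar 18, 564 sold [FIFO — oldest first]: 264 @ $9 + 136 @ $10 + 164 @ $7 = $4,884
Ending inventory: 35 @ $7 + 195 @ $8 = $1,805
Check: goods available $6,689 = COGS $4,884 + ending $1,805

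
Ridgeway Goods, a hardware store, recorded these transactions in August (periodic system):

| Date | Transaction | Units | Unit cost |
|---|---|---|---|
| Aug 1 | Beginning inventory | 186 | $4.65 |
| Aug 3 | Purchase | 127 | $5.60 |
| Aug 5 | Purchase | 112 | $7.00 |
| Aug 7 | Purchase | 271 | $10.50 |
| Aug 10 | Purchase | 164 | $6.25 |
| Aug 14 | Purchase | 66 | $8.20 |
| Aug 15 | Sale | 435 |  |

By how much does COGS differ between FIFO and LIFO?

FIFO COGS: 186 @ $4.65 + 127 @ $5.60 + 112 @ $7.00 + 10 @ $10.50 = $2,465.10
LIFO COGS: 66 @ $8.20 + 164 @ $6.25 + 205 @ $10.50 = $3,718.70
Difference = |$2,465.10 − $3,718.70| = $1,253.60

$1,253.60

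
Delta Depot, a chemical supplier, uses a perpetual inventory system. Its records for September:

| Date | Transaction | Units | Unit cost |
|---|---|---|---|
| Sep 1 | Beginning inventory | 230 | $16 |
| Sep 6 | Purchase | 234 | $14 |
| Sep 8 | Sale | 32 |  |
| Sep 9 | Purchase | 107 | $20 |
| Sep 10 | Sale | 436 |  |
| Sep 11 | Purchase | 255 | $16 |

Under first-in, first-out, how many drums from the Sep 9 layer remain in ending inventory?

Sep 8, 32 sold [FIFO — oldest first]: 32 @ $16 = $512
Sep 10, 436 sold [FIFO — oldest first]: 198 @ $16 + 234 @ $14 + 4 @ $20 = $6,524
Total COGS = $512 + $6,524 = $7,036
Ending inventory: 103 @ $20 + 255 @ $16 = $6,140

103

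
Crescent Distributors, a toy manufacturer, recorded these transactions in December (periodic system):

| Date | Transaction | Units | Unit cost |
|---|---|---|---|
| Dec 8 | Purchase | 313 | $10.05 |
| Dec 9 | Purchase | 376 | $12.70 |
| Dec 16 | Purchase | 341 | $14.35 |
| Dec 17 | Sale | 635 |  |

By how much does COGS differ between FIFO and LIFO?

FIFO COGS: 313 @ $10.05 + 322 @ $12.70 = $7,235.05
LIFO COGS: 341 @ $14.35 + 294 @ $12.70 = $8,627.15
Difference = |$7,235.05 − $8,627.15| = $1,392.10

$1,392.10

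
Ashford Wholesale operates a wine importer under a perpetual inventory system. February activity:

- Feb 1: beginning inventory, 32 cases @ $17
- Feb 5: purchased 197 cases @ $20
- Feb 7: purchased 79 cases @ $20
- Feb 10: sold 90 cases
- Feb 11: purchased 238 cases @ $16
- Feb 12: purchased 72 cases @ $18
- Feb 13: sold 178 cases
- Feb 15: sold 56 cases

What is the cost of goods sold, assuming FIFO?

Feb 10, 90 sold [FIFO — oldest first]: 32 @ $17 + 58 @ $20 = $1,704
Feb 13, 178 sold [FIFO — oldest first]: 139 @ $20 + 39 @ $20 = $3,560
Feb 15, 56 sold [FIFO — oldest first]: 40 @ $20 + 16 @ $16 = $1,056
Total COGS = $1,704 + $3,560 + $1,056 = $6,320
Ending inventory: 222 @ $16 + 72 @ $18 = $4,848
Check: goods available $11,168 = COGS $6,320 + ending $4,848

COGS = $6,320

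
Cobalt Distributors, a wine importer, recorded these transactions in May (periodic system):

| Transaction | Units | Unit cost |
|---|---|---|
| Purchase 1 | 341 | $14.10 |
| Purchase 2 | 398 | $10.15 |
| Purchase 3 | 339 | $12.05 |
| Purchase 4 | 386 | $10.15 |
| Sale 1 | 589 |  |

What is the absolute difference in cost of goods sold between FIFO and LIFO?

$961.25

FIFO COGS: 341 @ $14.10 + 248 @ $10.15 = $7,325.30
LIFO COGS: 386 @ $10.15 + 203 @ $12.05 = $6,364.05
Difference = |$7,325.30 − $6,364.05| = $961.25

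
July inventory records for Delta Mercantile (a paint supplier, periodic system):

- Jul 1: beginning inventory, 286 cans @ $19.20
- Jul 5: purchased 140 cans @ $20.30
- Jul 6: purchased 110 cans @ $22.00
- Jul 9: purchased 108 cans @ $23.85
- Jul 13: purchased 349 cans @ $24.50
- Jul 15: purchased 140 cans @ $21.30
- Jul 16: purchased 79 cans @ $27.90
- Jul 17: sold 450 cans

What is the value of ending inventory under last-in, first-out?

Ending inventory = $16,220.00

Jul 17, 450 sold [LIFO — newest first]: 79 @ $27.90 + 140 @ $21.30 + 231 @ $24.50 = $10,845.60
Ending inventory: 286 @ $19.20 + 140 @ $20.30 + 110 @ $22.00 + 108 @ $23.85 + 118 @ $24.50 = $16,220.00
Check: goods available $27,065.60 = COGS $10,845.60 + ending $16,220.00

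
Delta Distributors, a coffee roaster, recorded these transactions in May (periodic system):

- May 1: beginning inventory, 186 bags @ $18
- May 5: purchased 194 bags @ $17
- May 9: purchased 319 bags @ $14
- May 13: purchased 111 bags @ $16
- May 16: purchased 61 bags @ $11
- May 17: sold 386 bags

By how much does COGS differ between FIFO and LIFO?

$1,287

FIFO COGS: 186 @ $18 + 194 @ $17 + 6 @ $14 = $6,730
LIFO COGS: 61 @ $11 + 111 @ $16 + 214 @ $14 = $5,443
Difference = |$6,730 − $5,443| = $1,287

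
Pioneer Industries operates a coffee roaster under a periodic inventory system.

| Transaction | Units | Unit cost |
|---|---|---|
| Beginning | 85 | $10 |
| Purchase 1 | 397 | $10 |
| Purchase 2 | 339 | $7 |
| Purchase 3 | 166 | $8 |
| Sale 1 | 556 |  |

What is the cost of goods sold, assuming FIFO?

Sale 1 (556) [FIFO — oldest first]: 85 @ $10 + 397 @ $10 + 74 @ $7 = $5,338
Ending inventory: 265 @ $7 + 166 @ $8 = $3,183

COGS = $5,338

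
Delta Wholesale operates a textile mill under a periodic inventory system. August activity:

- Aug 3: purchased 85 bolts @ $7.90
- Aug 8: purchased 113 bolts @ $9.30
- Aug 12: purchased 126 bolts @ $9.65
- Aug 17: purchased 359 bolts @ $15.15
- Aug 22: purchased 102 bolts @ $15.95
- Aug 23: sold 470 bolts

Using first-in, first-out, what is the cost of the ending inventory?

Aug 23, 470 sold [FIFO — oldest first]: 85 @ $7.90 + 113 @ $9.30 + 126 @ $9.65 + 146 @ $15.15 = $5,150.20
Ending inventory: 213 @ $15.15 + 102 @ $15.95 = $4,853.85
Check: goods available $10,004.05 = COGS $5,150.20 + ending $4,853.85

Ending inventory = $4,853.85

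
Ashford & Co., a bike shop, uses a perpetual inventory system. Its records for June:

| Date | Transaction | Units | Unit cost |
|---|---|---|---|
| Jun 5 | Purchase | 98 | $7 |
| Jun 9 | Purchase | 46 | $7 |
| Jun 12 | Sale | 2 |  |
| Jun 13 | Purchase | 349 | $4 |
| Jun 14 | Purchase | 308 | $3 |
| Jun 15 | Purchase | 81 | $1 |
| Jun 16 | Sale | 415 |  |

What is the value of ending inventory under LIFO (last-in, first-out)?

Jun 12, 2 sold [LIFO — newest first]: 2 @ $7 = $14
Jun 16, 415 sold [LIFO — newest first]: 81 @ $1 + 308 @ $3 + 26 @ $4 = $1,109
Total COGS = $14 + $1,109 = $1,123
Ending inventory: 98 @ $7 + 44 @ $7 + 323 @ $4 = $2,286

Ending inventory = $2,286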